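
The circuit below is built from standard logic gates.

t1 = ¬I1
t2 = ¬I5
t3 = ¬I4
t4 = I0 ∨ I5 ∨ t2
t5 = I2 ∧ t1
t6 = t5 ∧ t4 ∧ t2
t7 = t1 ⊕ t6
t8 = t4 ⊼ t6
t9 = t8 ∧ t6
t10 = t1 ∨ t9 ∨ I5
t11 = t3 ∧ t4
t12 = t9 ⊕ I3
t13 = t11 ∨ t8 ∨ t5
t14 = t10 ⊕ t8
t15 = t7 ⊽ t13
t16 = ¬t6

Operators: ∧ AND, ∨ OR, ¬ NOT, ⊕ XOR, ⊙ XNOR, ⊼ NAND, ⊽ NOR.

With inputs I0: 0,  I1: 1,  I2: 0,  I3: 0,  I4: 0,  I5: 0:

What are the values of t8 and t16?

t1 = NOT I1 = NOT 1 = 0
t2 = NOT I5 = NOT 0 = 1
t4 = I0 OR I5 OR t2 = 0 OR 0 OR 1 = 1
t5 = I2 AND t1 = 0 AND 0 = 0
t6 = t5 AND t4 AND t2 = 0 AND 1 AND 1 = 0
t8 = t4 NAND t6 = 1 NAND 0 = 1
t16 = NOT t6 = NOT 0 = 1

t8 = 1, t16 = 1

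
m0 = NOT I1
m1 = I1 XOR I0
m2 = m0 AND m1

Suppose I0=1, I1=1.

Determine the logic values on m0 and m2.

m0 = NOT I1 = NOT 1 = 0
m1 = I1 XOR I0 = 1 XOR 1 = 0
m2 = m0 AND m1 = 0 AND 0 = 0

m0 = 0, m2 = 0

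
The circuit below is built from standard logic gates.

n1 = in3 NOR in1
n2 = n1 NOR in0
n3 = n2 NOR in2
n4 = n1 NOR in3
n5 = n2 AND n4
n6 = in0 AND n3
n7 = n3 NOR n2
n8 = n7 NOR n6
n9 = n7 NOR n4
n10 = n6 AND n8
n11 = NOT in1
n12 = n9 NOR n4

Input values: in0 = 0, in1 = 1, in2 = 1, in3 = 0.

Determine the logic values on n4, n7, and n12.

n1 = in3 NOR in1 = 0 NOR 1 = 0
n2 = n1 NOR in0 = 0 NOR 0 = 1
n3 = n2 NOR in2 = 1 NOR 1 = 0
n4 = n1 NOR in3 = 0 NOR 0 = 1
n7 = n3 NOR n2 = 0 NOR 1 = 0
n9 = n7 NOR n4 = 0 NOR 1 = 0
n12 = n9 NOR n4 = 0 NOR 1 = 0

n4 = 1, n7 = 0, n12 = 0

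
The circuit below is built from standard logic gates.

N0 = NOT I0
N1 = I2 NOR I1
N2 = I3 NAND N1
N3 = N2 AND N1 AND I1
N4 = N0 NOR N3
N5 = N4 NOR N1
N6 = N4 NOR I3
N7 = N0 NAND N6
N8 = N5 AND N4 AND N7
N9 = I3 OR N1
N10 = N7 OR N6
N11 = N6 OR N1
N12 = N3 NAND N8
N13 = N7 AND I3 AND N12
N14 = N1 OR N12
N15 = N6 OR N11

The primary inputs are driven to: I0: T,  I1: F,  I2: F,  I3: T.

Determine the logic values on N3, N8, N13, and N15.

N3 = F; N8 = F; N13 = T; N15 = T

N0 = NOT I0 = NOT T = F
N1 = I2 NOR I1 = F NOR F = T
N2 = I3 NAND N1 = T NAND T = F
N3 = N2 AND N1 AND I1 = F AND T AND F = F
N4 = N0 NOR N3 = F NOR F = T
N5 = N4 NOR N1 = T NOR T = F
N6 = N4 NOR I3 = T NOR T = F
N7 = N0 NAND N6 = F NAND F = T
N8 = N5 AND N4 AND N7 = F AND T AND T = F
N11 = N6 OR N1 = F OR T = T
N12 = N3 NAND N8 = F NAND F = T
N13 = N7 AND I3 AND N12 = T AND T AND T = T
N15 = N6 OR N11 = F OR T = T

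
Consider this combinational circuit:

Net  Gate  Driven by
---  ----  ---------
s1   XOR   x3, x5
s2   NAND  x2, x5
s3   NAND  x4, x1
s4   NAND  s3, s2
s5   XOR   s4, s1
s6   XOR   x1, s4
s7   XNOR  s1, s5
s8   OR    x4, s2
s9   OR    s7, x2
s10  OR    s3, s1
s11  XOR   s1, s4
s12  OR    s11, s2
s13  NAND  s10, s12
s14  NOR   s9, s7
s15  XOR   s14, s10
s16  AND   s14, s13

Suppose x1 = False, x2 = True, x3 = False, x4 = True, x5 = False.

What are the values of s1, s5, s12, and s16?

s1 = False, s5 = False, s12 = True, s16 = False

s1 = x3 XOR x5 = False XOR False = False
s2 = x2 NAND x5 = True NAND False = True
s3 = x4 NAND x1 = True NAND False = True
s4 = s3 NAND s2 = True NAND True = False
s5 = s4 XOR s1 = False XOR False = False
s7 = s1 XNOR s5 = False XNOR False = True
s9 = s7 OR x2 = True OR True = True
s10 = s3 OR s1 = True OR False = True
s11 = s1 XOR s4 = False XOR False = False
s12 = s11 OR s2 = False OR True = True
s13 = s10 NAND s12 = True NAND True = False
s14 = s9 NOR s7 = True NOR True = False
s16 = s14 AND s13 = False AND False = False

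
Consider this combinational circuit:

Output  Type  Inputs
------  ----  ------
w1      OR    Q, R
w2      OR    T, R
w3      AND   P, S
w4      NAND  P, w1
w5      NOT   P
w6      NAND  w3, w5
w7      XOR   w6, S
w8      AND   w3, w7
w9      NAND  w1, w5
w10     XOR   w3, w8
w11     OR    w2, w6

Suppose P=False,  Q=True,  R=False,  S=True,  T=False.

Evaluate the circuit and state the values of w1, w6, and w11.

w1 = True, w6 = True, w11 = True

w1 = Q OR R = True OR False = True
w2 = T OR R = False OR False = False
w3 = P AND S = False AND True = False
w5 = NOT P = NOT False = True
w6 = w3 NAND w5 = False NAND True = True
w11 = w2 OR w6 = False OR True = True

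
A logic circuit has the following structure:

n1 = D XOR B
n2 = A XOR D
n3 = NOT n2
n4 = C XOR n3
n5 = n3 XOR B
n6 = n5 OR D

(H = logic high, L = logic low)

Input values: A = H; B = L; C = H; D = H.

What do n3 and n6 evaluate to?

n3 = H; n6 = H

n2 = A XOR D = H XOR H = L
n3 = NOT n2 = NOT L = H
n5 = n3 XOR B = H XOR L = H
n6 = n5 OR D = H OR H = H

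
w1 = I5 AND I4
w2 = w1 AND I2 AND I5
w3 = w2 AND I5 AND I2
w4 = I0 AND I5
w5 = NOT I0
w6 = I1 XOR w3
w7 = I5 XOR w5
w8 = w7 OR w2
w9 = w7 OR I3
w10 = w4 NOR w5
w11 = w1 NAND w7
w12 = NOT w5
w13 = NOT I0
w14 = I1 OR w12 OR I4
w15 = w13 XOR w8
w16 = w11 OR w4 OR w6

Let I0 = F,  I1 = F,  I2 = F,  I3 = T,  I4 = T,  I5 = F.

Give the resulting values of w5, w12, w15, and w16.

w5 = T  w12 = F  w15 = F  w16 = T

w1 = I5 AND I4 = F AND T = F
w2 = w1 AND I2 AND I5 = F AND F AND F = F
w3 = w2 AND I5 AND I2 = F AND F AND F = F
w4 = I0 AND I5 = F AND F = F
w5 = NOT I0 = NOT F = T
w6 = I1 XOR w3 = F XOR F = F
w7 = I5 XOR w5 = F XOR T = T
w8 = w7 OR w2 = T OR F = T
w11 = w1 NAND w7 = F NAND T = T
w12 = NOT w5 = NOT T = F
w13 = NOT I0 = NOT F = T
w15 = w13 XOR w8 = T XOR T = F
w16 = w11 OR w4 OR w6 = T OR F OR F = T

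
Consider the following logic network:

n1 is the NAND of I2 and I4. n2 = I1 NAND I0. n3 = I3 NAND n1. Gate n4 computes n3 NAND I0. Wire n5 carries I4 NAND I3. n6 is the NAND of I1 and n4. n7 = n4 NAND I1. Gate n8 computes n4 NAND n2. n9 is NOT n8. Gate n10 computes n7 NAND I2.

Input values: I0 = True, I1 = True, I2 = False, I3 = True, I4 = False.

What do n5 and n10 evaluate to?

n5 = True; n10 = True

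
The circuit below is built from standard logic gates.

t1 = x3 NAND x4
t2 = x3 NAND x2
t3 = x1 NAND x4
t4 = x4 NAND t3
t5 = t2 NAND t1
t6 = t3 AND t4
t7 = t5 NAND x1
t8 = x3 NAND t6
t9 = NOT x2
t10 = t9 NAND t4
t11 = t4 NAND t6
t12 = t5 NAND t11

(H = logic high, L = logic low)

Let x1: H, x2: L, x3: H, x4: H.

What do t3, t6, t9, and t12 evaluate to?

t3 = L, t6 = L, t9 = H, t12 = L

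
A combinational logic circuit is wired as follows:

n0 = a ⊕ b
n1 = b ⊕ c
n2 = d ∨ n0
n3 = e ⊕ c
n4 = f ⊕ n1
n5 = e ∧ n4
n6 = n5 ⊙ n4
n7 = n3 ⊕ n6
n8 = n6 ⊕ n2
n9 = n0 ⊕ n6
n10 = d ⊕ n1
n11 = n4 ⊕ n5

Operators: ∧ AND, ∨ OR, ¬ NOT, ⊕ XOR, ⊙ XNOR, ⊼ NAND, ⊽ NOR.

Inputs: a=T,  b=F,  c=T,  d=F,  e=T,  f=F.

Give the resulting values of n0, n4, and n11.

n0 = T, n4 = T, n11 = F

n0 = a XOR b = T XOR F = T
n1 = b XOR c = F XOR T = T
n4 = f XOR n1 = F XOR T = T
n5 = e AND n4 = T AND T = T
n11 = n4 XOR n5 = T XOR T = F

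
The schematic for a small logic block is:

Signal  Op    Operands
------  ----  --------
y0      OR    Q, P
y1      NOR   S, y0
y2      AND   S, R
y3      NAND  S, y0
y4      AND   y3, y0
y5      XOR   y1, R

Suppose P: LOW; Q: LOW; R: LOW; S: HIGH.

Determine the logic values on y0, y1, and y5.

y0 = LOW; y1 = LOW; y5 = LOW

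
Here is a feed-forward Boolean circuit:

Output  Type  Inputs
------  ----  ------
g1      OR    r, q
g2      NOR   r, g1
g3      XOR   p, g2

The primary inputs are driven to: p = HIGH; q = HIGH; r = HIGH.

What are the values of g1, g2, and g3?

g1 = HIGH  g2 = LOW  g3 = HIGH

g1 = r OR q = HIGH OR HIGH = HIGH
g2 = r NOR g1 = HIGH NOR HIGH = LOW
g3 = p XOR g2 = HIGH XOR LOW = HIGH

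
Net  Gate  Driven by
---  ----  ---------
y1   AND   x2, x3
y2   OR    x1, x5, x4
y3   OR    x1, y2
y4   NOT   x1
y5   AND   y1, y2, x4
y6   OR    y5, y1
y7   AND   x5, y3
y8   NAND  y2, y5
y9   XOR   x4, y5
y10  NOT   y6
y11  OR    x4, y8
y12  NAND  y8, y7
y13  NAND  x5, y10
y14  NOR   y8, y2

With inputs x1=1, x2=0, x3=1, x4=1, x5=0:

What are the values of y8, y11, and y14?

y8 = 1; y11 = 1; y14 = 0

y1 = x2 AND x3 = 0 AND 1 = 0
y2 = x1 OR x5 OR x4 = 1 OR 0 OR 1 = 1
y5 = y1 AND y2 AND x4 = 0 AND 1 AND 1 = 0
y8 = y2 NAND y5 = 1 NAND 0 = 1
y11 = x4 OR y8 = 1 OR 1 = 1
y14 = y8 NOR y2 = 1 NOR 1 = 0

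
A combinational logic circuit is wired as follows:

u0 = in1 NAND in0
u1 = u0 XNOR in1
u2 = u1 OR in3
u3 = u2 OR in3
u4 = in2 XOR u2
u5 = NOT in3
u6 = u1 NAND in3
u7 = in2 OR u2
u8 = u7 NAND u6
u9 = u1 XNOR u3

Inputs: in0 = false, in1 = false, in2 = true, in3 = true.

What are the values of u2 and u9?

u2 = true, u9 = false

u0 = in1 NAND in0 = false NAND false = true
u1 = u0 XNOR in1 = true XNOR false = false
u2 = u1 OR in3 = false OR true = true
u3 = u2 OR in3 = true OR true = true
u9 = u1 XNOR u3 = false XNOR true = false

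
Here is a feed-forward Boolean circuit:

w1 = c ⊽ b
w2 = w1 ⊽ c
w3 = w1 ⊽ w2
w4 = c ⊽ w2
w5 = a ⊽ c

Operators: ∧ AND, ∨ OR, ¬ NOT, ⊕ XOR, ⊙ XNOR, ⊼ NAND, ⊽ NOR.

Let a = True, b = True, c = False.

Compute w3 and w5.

w1 = c NOR b = False NOR True = False
w2 = w1 NOR c = False NOR False = True
w3 = w1 NOR w2 = False NOR True = False
w5 = a NOR c = True NOR False = False

w3 = False, w5 = False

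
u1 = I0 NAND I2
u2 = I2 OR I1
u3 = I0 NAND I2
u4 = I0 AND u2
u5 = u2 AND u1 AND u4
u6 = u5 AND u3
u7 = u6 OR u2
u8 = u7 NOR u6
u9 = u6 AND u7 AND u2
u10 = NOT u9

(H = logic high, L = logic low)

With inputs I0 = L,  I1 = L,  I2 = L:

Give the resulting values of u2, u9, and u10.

u1 = I0 NAND I2 = L NAND L = H
u2 = I2 OR I1 = L OR L = L
u3 = I0 NAND I2 = L NAND L = H
u4 = I0 AND u2 = L AND L = L
u5 = u2 AND u1 AND u4 = L AND H AND L = L
u6 = u5 AND u3 = L AND H = L
u7 = u6 OR u2 = L OR L = L
u9 = u6 AND u7 AND u2 = L AND L AND L = L
u10 = NOT u9 = NOT L = H

u2 = L  u9 = L  u10 = H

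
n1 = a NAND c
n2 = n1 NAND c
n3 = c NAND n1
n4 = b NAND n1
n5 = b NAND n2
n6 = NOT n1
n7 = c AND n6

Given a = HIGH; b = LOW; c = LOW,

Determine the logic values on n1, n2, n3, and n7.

n1 = a NAND c = HIGH NAND LOW = HIGH
n2 = n1 NAND c = HIGH NAND LOW = HIGH
n3 = c NAND n1 = LOW NAND HIGH = HIGH
n6 = NOT n1 = NOT HIGH = LOW
n7 = c AND n6 = LOW AND LOW = LOW

n1 = HIGH; n2 = HIGH; n3 = HIGH; n7 = LOW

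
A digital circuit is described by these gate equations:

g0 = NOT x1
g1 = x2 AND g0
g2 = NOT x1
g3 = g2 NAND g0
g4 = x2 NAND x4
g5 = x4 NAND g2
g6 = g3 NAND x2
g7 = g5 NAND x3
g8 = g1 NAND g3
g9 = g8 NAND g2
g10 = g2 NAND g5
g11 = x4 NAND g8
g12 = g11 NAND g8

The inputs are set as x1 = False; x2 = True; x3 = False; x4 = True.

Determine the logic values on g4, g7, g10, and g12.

g4 = False  g7 = True  g10 = True  g12 = True

g0 = NOT x1 = NOT False = True
g1 = x2 AND g0 = True AND True = True
g2 = NOT x1 = NOT False = True
g3 = g2 NAND g0 = True NAND True = False
g4 = x2 NAND x4 = True NAND True = False
g5 = x4 NAND g2 = True NAND True = False
g7 = g5 NAND x3 = False NAND False = True
g8 = g1 NAND g3 = True NAND False = True
g10 = g2 NAND g5 = True NAND False = True
g11 = x4 NAND g8 = True NAND True = False
g12 = g11 NAND g8 = False NAND True = True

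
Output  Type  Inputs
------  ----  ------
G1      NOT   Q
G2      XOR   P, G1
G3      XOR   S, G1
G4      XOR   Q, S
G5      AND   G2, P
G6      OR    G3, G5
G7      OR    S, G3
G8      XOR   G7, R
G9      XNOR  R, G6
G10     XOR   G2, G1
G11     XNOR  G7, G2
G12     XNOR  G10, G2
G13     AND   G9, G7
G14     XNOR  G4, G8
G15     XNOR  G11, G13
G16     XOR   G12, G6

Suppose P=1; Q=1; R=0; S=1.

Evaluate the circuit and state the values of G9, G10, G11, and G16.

G9 = 0, G10 = 1, G11 = 1, G16 = 0

G1 = NOT Q = NOT 1 = 0
G2 = P XOR G1 = 1 XOR 0 = 1
G3 = S XOR G1 = 1 XOR 0 = 1
G5 = G2 AND P = 1 AND 1 = 1
G6 = G3 OR G5 = 1 OR 1 = 1
G7 = S OR G3 = 1 OR 1 = 1
G9 = R XNOR G6 = 0 XNOR 1 = 0
G10 = G2 XOR G1 = 1 XOR 0 = 1
G11 = G7 XNOR G2 = 1 XNOR 1 = 1
G12 = G10 XNOR G2 = 1 XNOR 1 = 1
G16 = G12 XOR G6 = 1 XOR 1 = 0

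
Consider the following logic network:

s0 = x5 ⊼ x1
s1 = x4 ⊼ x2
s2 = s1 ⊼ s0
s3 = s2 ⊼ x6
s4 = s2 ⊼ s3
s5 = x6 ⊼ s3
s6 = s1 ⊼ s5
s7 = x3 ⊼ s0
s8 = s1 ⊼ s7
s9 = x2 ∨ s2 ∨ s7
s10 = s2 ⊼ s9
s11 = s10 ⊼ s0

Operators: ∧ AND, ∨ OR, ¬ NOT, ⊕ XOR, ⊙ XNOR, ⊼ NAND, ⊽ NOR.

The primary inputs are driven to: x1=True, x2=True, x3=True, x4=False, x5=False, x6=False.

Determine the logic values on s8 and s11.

s0 = x5 NAND x1 = False NAND True = True
s1 = x4 NAND x2 = False NAND True = True
s2 = s1 NAND s0 = True NAND True = False
s7 = x3 NAND s0 = True NAND True = False
s8 = s1 NAND s7 = True NAND False = True
s9 = x2 OR s2 OR s7 = True OR False OR False = True
s10 = s2 NAND s9 = False NAND True = True
s11 = s10 NAND s0 = True NAND True = False

s8 = True  s11 = False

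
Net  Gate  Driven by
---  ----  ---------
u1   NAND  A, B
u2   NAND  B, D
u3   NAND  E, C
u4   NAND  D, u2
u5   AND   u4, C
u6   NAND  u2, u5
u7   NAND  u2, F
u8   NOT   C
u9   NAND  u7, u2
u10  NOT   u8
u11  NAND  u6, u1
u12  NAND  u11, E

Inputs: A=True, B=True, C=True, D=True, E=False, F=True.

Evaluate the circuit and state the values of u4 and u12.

u4 = True, u12 = True

u1 = A NAND B = True NAND True = False
u2 = B NAND D = True NAND True = False
u4 = D NAND u2 = True NAND False = True
u5 = u4 AND C = True AND True = True
u6 = u2 NAND u5 = False NAND True = True
u11 = u6 NAND u1 = True NAND False = True
u12 = u11 NAND E = True NAND False = True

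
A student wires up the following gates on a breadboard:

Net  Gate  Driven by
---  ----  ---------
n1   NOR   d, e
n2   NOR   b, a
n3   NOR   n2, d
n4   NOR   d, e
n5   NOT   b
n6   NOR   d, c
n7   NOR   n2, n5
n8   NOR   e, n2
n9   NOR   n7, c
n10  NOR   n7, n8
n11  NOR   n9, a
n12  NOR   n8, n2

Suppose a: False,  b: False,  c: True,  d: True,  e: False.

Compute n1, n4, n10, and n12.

n1 = False, n4 = False, n10 = True, n12 = False

n1 = d NOR e = True NOR False = False
n2 = b NOR a = False NOR False = True
n4 = d NOR e = True NOR False = False
n5 = NOT b = NOT False = True
n7 = n2 NOR n5 = True NOR True = False
n8 = e NOR n2 = False NOR True = False
n10 = n7 NOR n8 = False NOR False = True
n12 = n8 NOR n2 = False NOR True = False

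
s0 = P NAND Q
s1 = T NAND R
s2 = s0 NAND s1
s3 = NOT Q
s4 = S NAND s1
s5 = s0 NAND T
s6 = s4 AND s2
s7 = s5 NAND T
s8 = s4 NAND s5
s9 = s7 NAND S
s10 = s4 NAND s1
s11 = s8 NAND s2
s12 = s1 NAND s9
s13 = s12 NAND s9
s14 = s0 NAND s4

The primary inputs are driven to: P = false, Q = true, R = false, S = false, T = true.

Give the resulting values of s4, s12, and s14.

s4 = true; s12 = false; s14 = false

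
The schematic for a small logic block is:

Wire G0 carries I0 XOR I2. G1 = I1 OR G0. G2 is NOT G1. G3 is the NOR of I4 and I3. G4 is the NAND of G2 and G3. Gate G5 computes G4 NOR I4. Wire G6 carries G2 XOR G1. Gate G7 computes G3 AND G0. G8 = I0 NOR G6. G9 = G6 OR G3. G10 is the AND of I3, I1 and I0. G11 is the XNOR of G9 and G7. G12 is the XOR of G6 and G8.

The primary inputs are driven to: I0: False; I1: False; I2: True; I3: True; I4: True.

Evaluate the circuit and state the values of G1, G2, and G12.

G0 = I0 XOR I2 = False XOR True = True
G1 = I1 OR G0 = False OR True = True
G2 = NOT G1 = NOT True = False
G6 = G2 XOR G1 = False XOR True = True
G8 = I0 NOR G6 = False NOR True = False
G12 = G6 XOR G8 = True XOR False = True

G1 = True; G2 = False; G12 = True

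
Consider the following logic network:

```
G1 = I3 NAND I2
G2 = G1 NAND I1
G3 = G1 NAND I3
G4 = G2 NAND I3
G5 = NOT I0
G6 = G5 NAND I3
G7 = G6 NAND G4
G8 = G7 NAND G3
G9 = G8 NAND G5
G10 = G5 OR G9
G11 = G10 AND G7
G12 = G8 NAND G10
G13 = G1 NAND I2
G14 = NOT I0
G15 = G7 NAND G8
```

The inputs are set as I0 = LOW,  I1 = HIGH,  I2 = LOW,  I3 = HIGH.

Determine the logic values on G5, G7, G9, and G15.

G1 = I3 NAND I2 = HIGH NAND LOW = HIGH
G2 = G1 NAND I1 = HIGH NAND HIGH = LOW
G3 = G1 NAND I3 = HIGH NAND HIGH = LOW
G4 = G2 NAND I3 = LOW NAND HIGH = HIGH
G5 = NOT I0 = NOT LOW = HIGH
G6 = G5 NAND I3 = HIGH NAND HIGH = LOW
G7 = G6 NAND G4 = LOW NAND HIGH = HIGH
G8 = G7 NAND G3 = HIGH NAND LOW = HIGH
G9 = G8 NAND G5 = HIGH NAND HIGH = LOW
G15 = G7 NAND G8 = HIGH NAND HIGH = LOW

G5 = HIGH, G7 = HIGH, G9 = LOW, G15 = LOW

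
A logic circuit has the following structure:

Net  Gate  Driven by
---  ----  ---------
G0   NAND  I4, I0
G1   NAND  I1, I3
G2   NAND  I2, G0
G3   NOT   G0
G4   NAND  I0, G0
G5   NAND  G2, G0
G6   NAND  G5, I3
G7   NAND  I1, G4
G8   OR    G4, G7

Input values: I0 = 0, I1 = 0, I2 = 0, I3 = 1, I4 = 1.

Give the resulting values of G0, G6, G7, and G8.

G0 = 1, G6 = 1, G7 = 1, G8 = 1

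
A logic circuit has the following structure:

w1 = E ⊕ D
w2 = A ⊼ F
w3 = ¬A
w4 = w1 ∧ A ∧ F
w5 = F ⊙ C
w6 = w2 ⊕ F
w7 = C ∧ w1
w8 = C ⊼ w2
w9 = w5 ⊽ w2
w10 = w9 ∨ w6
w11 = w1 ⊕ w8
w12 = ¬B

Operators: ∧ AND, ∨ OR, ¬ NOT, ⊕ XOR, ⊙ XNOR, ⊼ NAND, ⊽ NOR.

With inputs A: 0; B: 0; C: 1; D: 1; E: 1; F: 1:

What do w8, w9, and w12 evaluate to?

w8 = 0; w9 = 0; w12 = 1

w2 = A NAND F = 0 NAND 1 = 1
w5 = F XNOR C = 1 XNOR 1 = 1
w8 = C NAND w2 = 1 NAND 1 = 0
w9 = w5 NOR w2 = 1 NOR 1 = 0
w12 = NOT B = NOT 0 = 1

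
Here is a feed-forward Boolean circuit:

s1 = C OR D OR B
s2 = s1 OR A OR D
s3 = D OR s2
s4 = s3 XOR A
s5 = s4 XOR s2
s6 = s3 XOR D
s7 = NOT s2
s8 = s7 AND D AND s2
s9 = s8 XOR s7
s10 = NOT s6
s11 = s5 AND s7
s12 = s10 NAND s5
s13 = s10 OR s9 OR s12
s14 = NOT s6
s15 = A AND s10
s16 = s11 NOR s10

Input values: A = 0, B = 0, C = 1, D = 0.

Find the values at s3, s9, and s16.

s1 = C OR D OR B = 1 OR 0 OR 0 = 1
s2 = s1 OR A OR D = 1 OR 0 OR 0 = 1
s3 = D OR s2 = 0 OR 1 = 1
s4 = s3 XOR A = 1 XOR 0 = 1
s5 = s4 XOR s2 = 1 XOR 1 = 0
s6 = s3 XOR D = 1 XOR 0 = 1
s7 = NOT s2 = NOT 1 = 0
s8 = s7 AND D AND s2 = 0 AND 0 AND 1 = 0
s9 = s8 XOR s7 = 0 XOR 0 = 0
s10 = NOT s6 = NOT 1 = 0
s11 = s5 AND s7 = 0 AND 0 = 0
s16 = s11 NOR s10 = 0 NOR 0 = 1

s3 = 1; s9 = 0; s16 = 1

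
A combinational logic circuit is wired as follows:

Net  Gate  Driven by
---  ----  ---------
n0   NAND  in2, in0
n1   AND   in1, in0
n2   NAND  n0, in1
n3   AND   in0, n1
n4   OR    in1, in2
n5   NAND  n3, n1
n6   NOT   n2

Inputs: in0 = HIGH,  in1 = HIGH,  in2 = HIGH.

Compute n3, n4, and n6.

n3 = HIGH, n4 = HIGH, n6 = LOW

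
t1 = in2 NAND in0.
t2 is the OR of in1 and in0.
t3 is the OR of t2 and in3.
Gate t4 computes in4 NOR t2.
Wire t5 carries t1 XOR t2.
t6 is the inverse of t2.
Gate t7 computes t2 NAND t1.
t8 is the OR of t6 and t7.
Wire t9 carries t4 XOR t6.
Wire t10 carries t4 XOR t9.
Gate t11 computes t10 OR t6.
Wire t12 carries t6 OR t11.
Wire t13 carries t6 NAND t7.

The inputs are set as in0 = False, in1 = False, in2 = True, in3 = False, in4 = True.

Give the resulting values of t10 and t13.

t1 = in2 NAND in0 = True NAND False = True
t2 = in1 OR in0 = False OR False = False
t4 = in4 NOR t2 = True NOR False = False
t6 = NOT t2 = NOT False = True
t7 = t2 NAND t1 = False NAND True = True
t9 = t4 XOR t6 = False XOR True = True
t10 = t4 XOR t9 = False XOR True = True
t13 = t6 NAND t7 = True NAND True = False

t10 = True; t13 = False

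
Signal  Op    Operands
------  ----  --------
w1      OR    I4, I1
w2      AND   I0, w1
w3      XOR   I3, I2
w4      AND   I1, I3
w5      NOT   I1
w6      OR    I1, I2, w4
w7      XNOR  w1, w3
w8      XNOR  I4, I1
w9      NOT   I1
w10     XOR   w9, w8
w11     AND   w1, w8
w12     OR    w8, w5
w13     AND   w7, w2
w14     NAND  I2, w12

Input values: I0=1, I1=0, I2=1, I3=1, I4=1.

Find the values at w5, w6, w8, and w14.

w4 = I1 AND I3 = 0 AND 1 = 0
w5 = NOT I1 = NOT 0 = 1
w6 = I1 OR I2 OR w4 = 0 OR 1 OR 0 = 1
w8 = I4 XNOR I1 = 1 XNOR 0 = 0
w12 = w8 OR w5 = 0 OR 1 = 1
w14 = I2 NAND w12 = 1 NAND 1 = 0

w5 = 1, w6 = 1, w8 = 0, w14 = 0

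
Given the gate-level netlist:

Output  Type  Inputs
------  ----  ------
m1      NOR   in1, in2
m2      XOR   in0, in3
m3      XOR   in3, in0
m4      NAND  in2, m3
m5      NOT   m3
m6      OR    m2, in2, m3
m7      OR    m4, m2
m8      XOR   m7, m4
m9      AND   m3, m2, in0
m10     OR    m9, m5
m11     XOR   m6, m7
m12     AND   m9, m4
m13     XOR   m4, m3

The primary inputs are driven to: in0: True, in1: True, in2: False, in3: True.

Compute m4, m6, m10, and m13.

m4 = True, m6 = False, m10 = True, m13 = True

m2 = in0 XOR in3 = True XOR True = False
m3 = in3 XOR in0 = True XOR True = False
m4 = in2 NAND m3 = False NAND False = True
m5 = NOT m3 = NOT False = True
m6 = m2 OR in2 OR m3 = False OR False OR False = False
m9 = m3 AND m2 AND in0 = False AND False AND True = False
m10 = m9 OR m5 = False OR True = True
m13 = m4 XOR m3 = True XOR False = True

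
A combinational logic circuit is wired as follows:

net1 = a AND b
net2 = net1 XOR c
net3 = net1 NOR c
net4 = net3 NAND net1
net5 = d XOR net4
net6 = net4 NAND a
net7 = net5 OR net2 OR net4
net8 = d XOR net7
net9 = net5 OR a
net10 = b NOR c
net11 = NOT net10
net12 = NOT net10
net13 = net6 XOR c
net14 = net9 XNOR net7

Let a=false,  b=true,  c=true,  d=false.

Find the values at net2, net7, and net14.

net1 = a AND b = false AND true = false
net2 = net1 XOR c = false XOR true = true
net3 = net1 NOR c = false NOR true = false
net4 = net3 NAND net1 = false NAND false = true
net5 = d XOR net4 = false XOR true = true
net7 = net5 OR net2 OR net4 = true OR true OR true = true
net9 = net5 OR a = true OR false = true
net14 = net9 XNOR net7 = true XNOR true = true

net2 = true, net7 = true, net14 = true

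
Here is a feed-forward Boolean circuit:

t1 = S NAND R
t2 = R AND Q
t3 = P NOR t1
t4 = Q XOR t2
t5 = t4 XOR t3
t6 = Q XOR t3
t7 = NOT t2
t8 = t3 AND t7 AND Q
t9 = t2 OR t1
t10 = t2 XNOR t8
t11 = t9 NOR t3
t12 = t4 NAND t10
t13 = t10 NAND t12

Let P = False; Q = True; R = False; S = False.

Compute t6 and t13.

t1 = S NAND R = False NAND False = True
t2 = R AND Q = False AND True = False
t3 = P NOR t1 = False NOR True = False
t4 = Q XOR t2 = True XOR False = True
t6 = Q XOR t3 = True XOR False = True
t7 = NOT t2 = NOT False = True
t8 = t3 AND t7 AND Q = False AND True AND True = False
t10 = t2 XNOR t8 = False XNOR False = True
t12 = t4 NAND t10 = True NAND True = False
t13 = t10 NAND t12 = True NAND False = True

t6 = True; t13 = True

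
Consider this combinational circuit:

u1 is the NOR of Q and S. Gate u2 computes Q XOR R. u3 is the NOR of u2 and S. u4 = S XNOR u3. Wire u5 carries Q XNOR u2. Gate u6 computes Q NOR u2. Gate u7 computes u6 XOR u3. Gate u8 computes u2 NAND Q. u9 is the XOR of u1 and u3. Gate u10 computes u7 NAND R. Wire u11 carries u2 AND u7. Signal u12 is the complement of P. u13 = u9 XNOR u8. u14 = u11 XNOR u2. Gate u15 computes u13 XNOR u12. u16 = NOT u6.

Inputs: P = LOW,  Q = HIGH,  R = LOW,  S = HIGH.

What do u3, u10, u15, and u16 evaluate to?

u3 = LOW; u10 = HIGH; u15 = HIGH; u16 = HIGH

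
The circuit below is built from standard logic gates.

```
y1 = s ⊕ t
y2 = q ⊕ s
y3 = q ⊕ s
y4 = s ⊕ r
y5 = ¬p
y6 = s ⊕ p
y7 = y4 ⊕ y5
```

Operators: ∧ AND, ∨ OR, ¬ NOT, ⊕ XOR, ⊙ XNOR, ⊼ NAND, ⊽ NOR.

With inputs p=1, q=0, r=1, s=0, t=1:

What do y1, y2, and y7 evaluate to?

y1 = s XOR t = 0 XOR 1 = 1
y2 = q XOR s = 0 XOR 0 = 0
y4 = s XOR r = 0 XOR 1 = 1
y5 = NOT p = NOT 1 = 0
y7 = y4 XOR y5 = 1 XOR 0 = 1

y1 = 1, y2 = 0, y7 = 1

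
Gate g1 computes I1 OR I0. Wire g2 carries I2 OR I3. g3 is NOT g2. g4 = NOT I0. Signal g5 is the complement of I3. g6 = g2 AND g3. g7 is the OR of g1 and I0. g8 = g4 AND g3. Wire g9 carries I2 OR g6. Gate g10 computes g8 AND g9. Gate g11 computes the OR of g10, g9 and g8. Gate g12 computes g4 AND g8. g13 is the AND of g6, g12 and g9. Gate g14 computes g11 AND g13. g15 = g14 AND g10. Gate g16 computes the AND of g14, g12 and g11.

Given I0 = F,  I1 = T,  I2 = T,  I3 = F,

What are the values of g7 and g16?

g7 = T, g16 = F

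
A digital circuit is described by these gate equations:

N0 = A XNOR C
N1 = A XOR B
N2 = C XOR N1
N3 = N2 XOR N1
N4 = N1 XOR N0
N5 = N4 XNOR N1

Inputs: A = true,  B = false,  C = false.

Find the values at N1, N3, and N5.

N0 = A XNOR C = true XNOR false = false
N1 = A XOR B = true XOR false = true
N2 = C XOR N1 = false XOR true = true
N3 = N2 XOR N1 = true XOR true = false
N4 = N1 XOR N0 = true XOR false = true
N5 = N4 XNOR N1 = true XNOR true = true

N1 = true; N3 = false; N5 = true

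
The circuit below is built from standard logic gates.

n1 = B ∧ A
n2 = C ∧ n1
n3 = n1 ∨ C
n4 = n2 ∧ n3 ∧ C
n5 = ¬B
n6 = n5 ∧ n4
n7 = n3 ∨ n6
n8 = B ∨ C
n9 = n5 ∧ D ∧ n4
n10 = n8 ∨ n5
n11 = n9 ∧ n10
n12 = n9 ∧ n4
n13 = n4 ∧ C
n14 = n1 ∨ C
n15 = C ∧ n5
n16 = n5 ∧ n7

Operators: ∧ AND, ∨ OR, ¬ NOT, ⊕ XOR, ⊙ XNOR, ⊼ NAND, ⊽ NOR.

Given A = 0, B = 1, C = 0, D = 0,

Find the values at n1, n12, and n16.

n1 = B AND A = 1 AND 0 = 0
n2 = C AND n1 = 0 AND 0 = 0
n3 = n1 OR C = 0 OR 0 = 0
n4 = n2 AND n3 AND C = 0 AND 0 AND 0 = 0
n5 = NOT B = NOT 1 = 0
n6 = n5 AND n4 = 0 AND 0 = 0
n7 = n3 OR n6 = 0 OR 0 = 0
n9 = n5 AND D AND n4 = 0 AND 0 AND 0 = 0
n12 = n9 AND n4 = 0 AND 0 = 0
n16 = n5 AND n7 = 0 AND 0 = 0

n1 = 0; n12 = 0; n16 = 0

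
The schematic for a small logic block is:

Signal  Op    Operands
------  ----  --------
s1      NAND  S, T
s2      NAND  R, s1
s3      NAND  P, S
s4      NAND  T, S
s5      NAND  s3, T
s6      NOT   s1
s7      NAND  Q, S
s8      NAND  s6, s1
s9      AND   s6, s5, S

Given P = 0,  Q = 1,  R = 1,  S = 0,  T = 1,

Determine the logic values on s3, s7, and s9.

s1 = S NAND T = 0 NAND 1 = 1
s3 = P NAND S = 0 NAND 0 = 1
s5 = s3 NAND T = 1 NAND 1 = 0
s6 = NOT s1 = NOT 1 = 0
s7 = Q NAND S = 1 NAND 0 = 1
s9 = s6 AND s5 AND S = 0 AND 0 AND 0 = 0

s3 = 1, s7 = 1, s9 = 0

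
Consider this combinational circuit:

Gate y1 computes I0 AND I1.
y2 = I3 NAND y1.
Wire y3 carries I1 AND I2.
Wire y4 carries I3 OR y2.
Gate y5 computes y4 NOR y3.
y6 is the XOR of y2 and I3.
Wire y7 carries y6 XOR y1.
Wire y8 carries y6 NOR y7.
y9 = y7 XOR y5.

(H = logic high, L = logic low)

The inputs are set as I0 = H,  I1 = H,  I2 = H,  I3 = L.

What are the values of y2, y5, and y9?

y1 = I0 AND I1 = H AND H = H
y2 = I3 NAND y1 = L NAND H = H
y3 = I1 AND I2 = H AND H = H
y4 = I3 OR y2 = L OR H = H
y5 = y4 NOR y3 = H NOR H = L
y6 = y2 XOR I3 = H XOR L = H
y7 = y6 XOR y1 = H XOR H = L
y9 = y7 XOR y5 = L XOR L = L

y2 = H, y5 = L, y9 = L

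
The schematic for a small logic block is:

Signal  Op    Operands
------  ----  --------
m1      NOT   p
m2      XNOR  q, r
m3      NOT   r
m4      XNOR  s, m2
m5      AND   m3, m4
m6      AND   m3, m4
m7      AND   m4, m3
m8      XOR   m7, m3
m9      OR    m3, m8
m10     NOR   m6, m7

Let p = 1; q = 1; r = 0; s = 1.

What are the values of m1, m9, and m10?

m1 = NOT p = NOT 1 = 0
m2 = q XNOR r = 1 XNOR 0 = 0
m3 = NOT r = NOT 0 = 1
m4 = s XNOR m2 = 1 XNOR 0 = 0
m6 = m3 AND m4 = 1 AND 0 = 0
m7 = m4 AND m3 = 0 AND 1 = 0
m8 = m7 XOR m3 = 0 XOR 1 = 1
m9 = m3 OR m8 = 1 OR 1 = 1
m10 = m6 NOR m7 = 0 NOR 0 = 1

m1 = 0  m9 = 1  m10 = 1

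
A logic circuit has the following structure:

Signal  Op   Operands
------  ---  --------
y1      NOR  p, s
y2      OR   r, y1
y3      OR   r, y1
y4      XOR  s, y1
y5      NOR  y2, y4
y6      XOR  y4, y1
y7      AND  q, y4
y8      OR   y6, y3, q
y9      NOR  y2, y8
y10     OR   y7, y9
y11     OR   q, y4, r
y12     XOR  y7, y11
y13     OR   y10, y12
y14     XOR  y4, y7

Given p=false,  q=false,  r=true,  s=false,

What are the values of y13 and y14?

y13 = true, y14 = true

y1 = p NOR s = false NOR false = true
y2 = r OR y1 = true OR true = true
y3 = r OR y1 = true OR true = true
y4 = s XOR y1 = false XOR true = true
y6 = y4 XOR y1 = true XOR true = false
y7 = q AND y4 = false AND true = false
y8 = y6 OR y3 OR q = false OR true OR false = true
y9 = y2 NOR y8 = true NOR true = false
y10 = y7 OR y9 = false OR false = false
y11 = q OR y4 OR r = false OR true OR true = true
y12 = y7 XOR y11 = false XOR true = true
y13 = y10 OR y12 = false OR true = true
y14 = y4 XOR y7 = true XOR false = true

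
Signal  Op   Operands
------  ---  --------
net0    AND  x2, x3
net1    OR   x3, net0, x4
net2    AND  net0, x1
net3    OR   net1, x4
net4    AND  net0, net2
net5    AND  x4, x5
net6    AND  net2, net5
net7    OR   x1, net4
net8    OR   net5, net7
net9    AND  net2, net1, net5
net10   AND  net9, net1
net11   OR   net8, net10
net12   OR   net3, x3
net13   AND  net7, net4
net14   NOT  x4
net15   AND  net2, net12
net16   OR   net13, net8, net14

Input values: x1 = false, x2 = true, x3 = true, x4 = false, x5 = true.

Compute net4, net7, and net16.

net4 = false, net7 = false, net16 = true

net0 = x2 AND x3 = true AND true = true
net2 = net0 AND x1 = true AND false = false
net4 = net0 AND net2 = true AND false = false
net5 = x4 AND x5 = false AND true = false
net7 = x1 OR net4 = false OR false = false
net8 = net5 OR net7 = false OR false = false
net13 = net7 AND net4 = false AND false = false
net14 = NOT x4 = NOT false = true
net16 = net13 OR net8 OR net14 = false OR false OR true = true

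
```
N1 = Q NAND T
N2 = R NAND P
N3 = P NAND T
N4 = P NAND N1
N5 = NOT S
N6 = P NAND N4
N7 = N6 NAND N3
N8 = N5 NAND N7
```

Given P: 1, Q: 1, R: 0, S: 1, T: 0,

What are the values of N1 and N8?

N1 = 1, N8 = 1

N1 = Q NAND T = 1 NAND 0 = 1
N3 = P NAND T = 1 NAND 0 = 1
N4 = P NAND N1 = 1 NAND 1 = 0
N5 = NOT S = NOT 1 = 0
N6 = P NAND N4 = 1 NAND 0 = 1
N7 = N6 NAND N3 = 1 NAND 1 = 0
N8 = N5 NAND N7 = 0 NAND 0 = 1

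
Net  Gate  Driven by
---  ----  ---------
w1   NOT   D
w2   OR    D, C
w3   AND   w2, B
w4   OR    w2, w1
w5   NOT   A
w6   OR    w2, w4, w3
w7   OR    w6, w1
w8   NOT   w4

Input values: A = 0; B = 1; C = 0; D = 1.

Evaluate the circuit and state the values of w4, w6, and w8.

w1 = NOT D = NOT 1 = 0
w2 = D OR C = 1 OR 0 = 1
w3 = w2 AND B = 1 AND 1 = 1
w4 = w2 OR w1 = 1 OR 0 = 1
w6 = w2 OR w4 OR w3 = 1 OR 1 OR 1 = 1
w8 = NOT w4 = NOT 1 = 0

w4 = 1  w6 = 1  w8 = 0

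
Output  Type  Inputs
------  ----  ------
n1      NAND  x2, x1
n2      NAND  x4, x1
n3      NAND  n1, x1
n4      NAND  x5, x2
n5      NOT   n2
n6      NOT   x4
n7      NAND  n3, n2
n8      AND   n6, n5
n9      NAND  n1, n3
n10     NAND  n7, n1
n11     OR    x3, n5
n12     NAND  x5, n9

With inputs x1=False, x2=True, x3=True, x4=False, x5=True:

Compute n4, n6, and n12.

n4 = False, n6 = True, n12 = True

n1 = x2 NAND x1 = True NAND False = True
n3 = n1 NAND x1 = True NAND False = True
n4 = x5 NAND x2 = True NAND True = False
n6 = NOT x4 = NOT False = True
n9 = n1 NAND n3 = True NAND True = False
n12 = x5 NAND n9 = True NAND False = True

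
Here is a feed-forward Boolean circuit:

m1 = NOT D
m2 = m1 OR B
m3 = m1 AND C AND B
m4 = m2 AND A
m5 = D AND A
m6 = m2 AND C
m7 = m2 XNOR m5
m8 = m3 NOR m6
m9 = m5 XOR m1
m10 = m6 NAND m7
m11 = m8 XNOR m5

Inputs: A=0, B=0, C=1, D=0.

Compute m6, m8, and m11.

m6 = 1, m8 = 0, m11 = 1

m1 = NOT D = NOT 0 = 1
m2 = m1 OR B = 1 OR 0 = 1
m3 = m1 AND C AND B = 1 AND 1 AND 0 = 0
m5 = D AND A = 0 AND 0 = 0
m6 = m2 AND C = 1 AND 1 = 1
m8 = m3 NOR m6 = 0 NOR 1 = 0
m11 = m8 XNOR m5 = 0 XNOR 0 = 1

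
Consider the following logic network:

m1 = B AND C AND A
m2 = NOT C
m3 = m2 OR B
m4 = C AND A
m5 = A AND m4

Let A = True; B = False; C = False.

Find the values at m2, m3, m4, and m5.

m2 = NOT C = NOT False = True
m3 = m2 OR B = True OR False = True
m4 = C AND A = False AND True = False
m5 = A AND m4 = True AND False = False

m2 = True  m3 = True  m4 = False  m5 = False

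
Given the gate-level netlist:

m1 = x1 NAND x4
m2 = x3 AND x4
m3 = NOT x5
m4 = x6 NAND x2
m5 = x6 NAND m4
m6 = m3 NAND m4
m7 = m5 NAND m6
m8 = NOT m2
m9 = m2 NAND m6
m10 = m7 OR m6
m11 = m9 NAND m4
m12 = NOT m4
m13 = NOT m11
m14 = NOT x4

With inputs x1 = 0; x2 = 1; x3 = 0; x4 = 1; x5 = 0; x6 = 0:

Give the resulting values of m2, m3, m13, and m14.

m2 = x3 AND x4 = 0 AND 1 = 0
m3 = NOT x5 = NOT 0 = 1
m4 = x6 NAND x2 = 0 NAND 1 = 1
m6 = m3 NAND m4 = 1 NAND 1 = 0
m9 = m2 NAND m6 = 0 NAND 0 = 1
m11 = m9 NAND m4 = 1 NAND 1 = 0
m13 = NOT m11 = NOT 0 = 1
m14 = NOT x4 = NOT 1 = 0

m2 = 0, m3 = 1, m13 = 1, m14 = 0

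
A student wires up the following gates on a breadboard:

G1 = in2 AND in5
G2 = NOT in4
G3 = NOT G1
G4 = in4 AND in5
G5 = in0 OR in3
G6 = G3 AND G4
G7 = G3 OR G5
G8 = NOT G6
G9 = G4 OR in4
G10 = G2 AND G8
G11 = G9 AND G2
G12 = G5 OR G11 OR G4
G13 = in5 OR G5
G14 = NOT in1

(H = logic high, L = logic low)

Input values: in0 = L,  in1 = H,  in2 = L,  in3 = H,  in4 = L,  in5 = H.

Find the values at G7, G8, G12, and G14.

G7 = H  G8 = H  G12 = H  G14 = L

G1 = in2 AND in5 = L AND H = L
G2 = NOT in4 = NOT L = H
G3 = NOT G1 = NOT L = H
G4 = in4 AND in5 = L AND H = L
G5 = in0 OR in3 = L OR H = H
G6 = G3 AND G4 = H AND L = L
G7 = G3 OR G5 = H OR H = H
G8 = NOT G6 = NOT L = H
G9 = G4 OR in4 = L OR L = L
G11 = G9 AND G2 = L AND H = L
G12 = G5 OR G11 OR G4 = H OR L OR L = H
G14 = NOT in1 = NOT H = L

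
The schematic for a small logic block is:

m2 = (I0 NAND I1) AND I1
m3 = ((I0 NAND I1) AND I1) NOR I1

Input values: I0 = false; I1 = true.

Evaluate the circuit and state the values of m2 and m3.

m2 = (false NAND true) AND true = true
m3 = ((false NAND true) AND true) NOR true = false

m2 = true; m3 = false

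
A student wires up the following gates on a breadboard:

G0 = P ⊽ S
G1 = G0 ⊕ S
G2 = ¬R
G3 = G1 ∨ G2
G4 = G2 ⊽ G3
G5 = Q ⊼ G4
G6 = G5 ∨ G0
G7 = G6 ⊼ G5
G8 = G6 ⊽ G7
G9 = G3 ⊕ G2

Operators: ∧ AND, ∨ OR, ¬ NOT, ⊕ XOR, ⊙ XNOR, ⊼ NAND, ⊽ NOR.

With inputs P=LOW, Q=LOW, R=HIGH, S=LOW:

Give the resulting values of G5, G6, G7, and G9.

G0 = P NOR S = LOW NOR LOW = HIGH
G1 = G0 XOR S = HIGH XOR LOW = HIGH
G2 = NOT R = NOT HIGH = LOW
G3 = G1 OR G2 = HIGH OR LOW = HIGH
G4 = G2 NOR G3 = LOW NOR HIGH = LOW
G5 = Q NAND G4 = LOW NAND LOW = HIGH
G6 = G5 OR G0 = HIGH OR HIGH = HIGH
G7 = G6 NAND G5 = HIGH NAND HIGH = LOW
G9 = G3 XOR G2 = HIGH XOR LOW = HIGH

G5 = HIGH, G6 = HIGH, G7 = LOW, G9 = HIGH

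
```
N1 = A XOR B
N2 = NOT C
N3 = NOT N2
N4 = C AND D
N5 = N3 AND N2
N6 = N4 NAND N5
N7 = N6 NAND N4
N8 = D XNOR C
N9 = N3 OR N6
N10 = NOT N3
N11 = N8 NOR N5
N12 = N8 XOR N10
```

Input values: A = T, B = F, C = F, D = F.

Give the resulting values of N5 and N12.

N5 = F  N12 = F

N2 = NOT C = NOT F = T
N3 = NOT N2 = NOT T = F
N5 = N3 AND N2 = F AND T = F
N8 = D XNOR C = F XNOR F = T
N10 = NOT N3 = NOT F = T
N12 = N8 XOR N10 = T XOR T = F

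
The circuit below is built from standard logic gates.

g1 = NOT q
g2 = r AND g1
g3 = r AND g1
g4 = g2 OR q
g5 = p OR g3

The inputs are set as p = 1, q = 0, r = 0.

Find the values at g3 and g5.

g1 = NOT q = NOT 0 = 1
g3 = r AND g1 = 0 AND 1 = 0
g5 = p OR g3 = 1 OR 0 = 1

g3 = 0, g5 = 1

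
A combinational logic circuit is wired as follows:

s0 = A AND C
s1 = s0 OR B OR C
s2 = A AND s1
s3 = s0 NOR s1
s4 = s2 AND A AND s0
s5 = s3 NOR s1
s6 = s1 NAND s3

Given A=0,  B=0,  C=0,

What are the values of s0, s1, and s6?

s0 = 0; s1 = 0; s6 = 1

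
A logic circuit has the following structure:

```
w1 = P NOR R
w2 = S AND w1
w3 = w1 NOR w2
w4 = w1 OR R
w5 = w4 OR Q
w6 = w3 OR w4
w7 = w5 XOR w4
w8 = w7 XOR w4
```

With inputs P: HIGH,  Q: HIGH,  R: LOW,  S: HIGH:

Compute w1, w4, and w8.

w1 = LOW, w4 = LOW, w8 = HIGH

w1 = P NOR R = HIGH NOR LOW = LOW
w4 = w1 OR R = LOW OR LOW = LOW
w5 = w4 OR Q = LOW OR HIGH = HIGH
w7 = w5 XOR w4 = HIGH XOR LOW = HIGH
w8 = w7 XOR w4 = HIGH XOR LOW = HIGH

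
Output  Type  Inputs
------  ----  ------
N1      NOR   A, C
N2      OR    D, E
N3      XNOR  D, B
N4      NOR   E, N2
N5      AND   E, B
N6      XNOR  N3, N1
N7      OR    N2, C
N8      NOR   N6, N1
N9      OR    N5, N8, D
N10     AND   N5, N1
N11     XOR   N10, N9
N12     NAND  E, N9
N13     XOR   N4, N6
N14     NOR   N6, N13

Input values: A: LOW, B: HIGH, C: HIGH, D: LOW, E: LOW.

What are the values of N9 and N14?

N9 = LOW; N14 = LOW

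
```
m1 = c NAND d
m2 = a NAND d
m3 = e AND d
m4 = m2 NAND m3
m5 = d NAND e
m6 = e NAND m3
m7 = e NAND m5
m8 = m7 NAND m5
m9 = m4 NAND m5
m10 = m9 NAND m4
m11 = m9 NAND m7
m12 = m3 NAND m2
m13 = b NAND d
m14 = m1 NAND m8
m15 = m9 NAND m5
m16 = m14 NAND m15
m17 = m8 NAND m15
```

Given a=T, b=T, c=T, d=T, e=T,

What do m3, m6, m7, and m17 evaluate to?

m3 = T, m6 = F, m7 = T, m17 = F

m2 = a NAND d = T NAND T = F
m3 = e AND d = T AND T = T
m4 = m2 NAND m3 = F NAND T = T
m5 = d NAND e = T NAND T = F
m6 = e NAND m3 = T NAND T = F
m7 = e NAND m5 = T NAND F = T
m8 = m7 NAND m5 = T NAND F = T
m9 = m4 NAND m5 = T NAND F = T
m15 = m9 NAND m5 = T NAND F = T
m17 = m8 NAND m15 = T NAND T = F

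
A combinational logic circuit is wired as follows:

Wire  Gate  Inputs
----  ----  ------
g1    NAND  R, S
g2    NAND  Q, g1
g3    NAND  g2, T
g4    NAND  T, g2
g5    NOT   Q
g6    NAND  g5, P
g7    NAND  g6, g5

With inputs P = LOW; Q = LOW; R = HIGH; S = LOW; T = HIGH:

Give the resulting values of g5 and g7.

g5 = HIGH  g7 = LOW

g5 = NOT Q = NOT LOW = HIGH
g6 = g5 NAND P = HIGH NAND LOW = HIGH
g7 = g6 NAND g5 = HIGH NAND HIGH = LOW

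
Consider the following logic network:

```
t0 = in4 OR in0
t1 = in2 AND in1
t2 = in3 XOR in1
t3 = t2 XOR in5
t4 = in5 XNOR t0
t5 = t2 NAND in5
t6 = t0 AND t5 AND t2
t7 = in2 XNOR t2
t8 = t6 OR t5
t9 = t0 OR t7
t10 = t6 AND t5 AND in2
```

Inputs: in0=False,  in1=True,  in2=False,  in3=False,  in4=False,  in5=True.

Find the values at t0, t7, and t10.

t0 = False, t7 = False, t10 = False

t0 = in4 OR in0 = False OR False = False
t2 = in3 XOR in1 = False XOR True = True
t5 = t2 NAND in5 = True NAND True = False
t6 = t0 AND t5 AND t2 = False AND False AND True = False
t7 = in2 XNOR t2 = False XNOR True = False
t10 = t6 AND t5 AND in2 = False AND False AND False = False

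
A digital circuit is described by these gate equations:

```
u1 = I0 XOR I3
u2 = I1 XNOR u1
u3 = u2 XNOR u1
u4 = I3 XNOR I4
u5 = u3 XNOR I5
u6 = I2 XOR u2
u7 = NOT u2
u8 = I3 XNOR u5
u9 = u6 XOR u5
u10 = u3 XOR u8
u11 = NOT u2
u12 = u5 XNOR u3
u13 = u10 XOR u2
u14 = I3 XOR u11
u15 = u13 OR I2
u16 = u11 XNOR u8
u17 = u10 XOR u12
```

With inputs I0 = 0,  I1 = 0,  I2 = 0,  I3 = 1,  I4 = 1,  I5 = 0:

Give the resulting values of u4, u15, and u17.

u1 = I0 XOR I3 = 0 XOR 1 = 1
u2 = I1 XNOR u1 = 0 XNOR 1 = 0
u3 = u2 XNOR u1 = 0 XNOR 1 = 0
u4 = I3 XNOR I4 = 1 XNOR 1 = 1
u5 = u3 XNOR I5 = 0 XNOR 0 = 1
u8 = I3 XNOR u5 = 1 XNOR 1 = 1
u10 = u3 XOR u8 = 0 XOR 1 = 1
u12 = u5 XNOR u3 = 1 XNOR 0 = 0
u13 = u10 XOR u2 = 1 XOR 0 = 1
u15 = u13 OR I2 = 1 OR 0 = 1
u17 = u10 XOR u12 = 1 XOR 0 = 1

u4 = 1; u15 = 1; u17 = 1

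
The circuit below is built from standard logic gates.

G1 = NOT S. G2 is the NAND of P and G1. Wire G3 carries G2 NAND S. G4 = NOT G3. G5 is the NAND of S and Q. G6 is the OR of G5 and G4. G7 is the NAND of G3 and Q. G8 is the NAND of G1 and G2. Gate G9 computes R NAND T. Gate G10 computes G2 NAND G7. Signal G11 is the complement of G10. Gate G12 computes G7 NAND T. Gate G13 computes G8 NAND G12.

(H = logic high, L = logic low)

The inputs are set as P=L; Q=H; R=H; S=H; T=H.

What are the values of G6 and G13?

G6 = H, G13 = H

G1 = NOT S = NOT H = L
G2 = P NAND G1 = L NAND L = H
G3 = G2 NAND S = H NAND H = L
G4 = NOT G3 = NOT L = H
G5 = S NAND Q = H NAND H = L
G6 = G5 OR G4 = L OR H = H
G7 = G3 NAND Q = L NAND H = H
G8 = G1 NAND G2 = L NAND H = H
G12 = G7 NAND T = H NAND H = L
G13 = G8 NAND G12 = H NAND L = H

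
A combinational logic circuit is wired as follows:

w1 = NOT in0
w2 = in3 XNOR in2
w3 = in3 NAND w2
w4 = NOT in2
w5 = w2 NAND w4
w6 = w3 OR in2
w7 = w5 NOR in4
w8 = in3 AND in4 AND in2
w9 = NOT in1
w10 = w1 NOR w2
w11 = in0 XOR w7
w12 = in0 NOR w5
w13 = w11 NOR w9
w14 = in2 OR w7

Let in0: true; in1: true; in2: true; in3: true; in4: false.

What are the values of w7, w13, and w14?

w2 = in3 XNOR in2 = true XNOR true = true
w4 = NOT in2 = NOT true = false
w5 = w2 NAND w4 = true NAND false = true
w7 = w5 NOR in4 = true NOR false = false
w9 = NOT in1 = NOT true = false
w11 = in0 XOR w7 = true XOR false = true
w13 = w11 NOR w9 = true NOR false = false
w14 = in2 OR w7 = true OR false = true

w7 = false, w13 = false, w14 = true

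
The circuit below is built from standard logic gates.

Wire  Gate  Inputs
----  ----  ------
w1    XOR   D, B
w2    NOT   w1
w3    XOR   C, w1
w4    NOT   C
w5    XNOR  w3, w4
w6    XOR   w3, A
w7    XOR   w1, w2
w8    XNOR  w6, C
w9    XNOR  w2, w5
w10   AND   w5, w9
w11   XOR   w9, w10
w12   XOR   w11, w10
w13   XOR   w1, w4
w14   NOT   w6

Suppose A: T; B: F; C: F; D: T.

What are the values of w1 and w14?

w1 = D XOR B = T XOR F = T
w3 = C XOR w1 = F XOR T = T
w6 = w3 XOR A = T XOR T = F
w14 = NOT w6 = NOT F = T

w1 = T, w14 = T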